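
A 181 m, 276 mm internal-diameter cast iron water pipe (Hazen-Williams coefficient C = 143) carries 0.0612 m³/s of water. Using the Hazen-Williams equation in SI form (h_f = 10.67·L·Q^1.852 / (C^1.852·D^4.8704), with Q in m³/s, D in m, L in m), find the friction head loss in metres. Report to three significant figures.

h_f = 10.67·181·0.0612^1.852 / (143^1.852·0.276^4.8704) = 0.5891 m

h_f ≈ 0.589 m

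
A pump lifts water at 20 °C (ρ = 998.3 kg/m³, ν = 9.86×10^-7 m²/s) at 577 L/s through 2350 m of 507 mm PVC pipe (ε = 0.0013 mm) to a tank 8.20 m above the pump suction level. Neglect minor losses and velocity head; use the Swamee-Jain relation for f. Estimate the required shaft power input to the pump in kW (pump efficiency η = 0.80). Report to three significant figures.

V = 4Q/(πD²) = 2.858 m/s; Re = 1.47×10^6; ε/D = 2.56×10^-6; f = 0.01097
h_f = f(L/D)V²/2g = 21.17 m
Total head H = z + h_f = 8.20 + 21.17 = 29.37 m
P_hyd = ρgQH = 998.3·9.81·0.577·29.37 = 166.0 kW
P_shaft = P_hyd/η = 166.0/0.80 = 207.5 kW

P_shaft ≈ 207 kW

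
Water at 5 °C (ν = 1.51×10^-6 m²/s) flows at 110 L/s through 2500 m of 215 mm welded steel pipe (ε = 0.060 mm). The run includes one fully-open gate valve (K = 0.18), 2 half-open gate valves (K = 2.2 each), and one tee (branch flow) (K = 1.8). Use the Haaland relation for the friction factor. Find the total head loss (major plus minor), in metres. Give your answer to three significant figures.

V = 4Q/(πD²) = 3.030 m/s; V²/2g = 0.4679 m
Re = 4.31×10^5, ε/D = 2.79×10^-4 → f = 0.01615 (Haaland)
Major: h_f = f(L/D)·V²/2g = 0.01615·11628·0.4679 = 87.88 m
Minor: ΣK = 6.38; h_m = ΣK·V²/2g = 2.985 m
Total H_L = 87.88 + 2.985 = 90.87 m

H_L ≈ 90.9 m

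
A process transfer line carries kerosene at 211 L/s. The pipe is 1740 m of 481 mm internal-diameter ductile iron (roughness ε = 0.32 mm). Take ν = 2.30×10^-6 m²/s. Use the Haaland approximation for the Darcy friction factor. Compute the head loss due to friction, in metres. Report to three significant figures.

V = 4Q/(πD²) = 4·0.211/(π·0.481²) = 1.161 m/s
Re = VD/ν = 1.161·0.481/2.30×10^-6 = 2.43×10^5 → turbulent
ε/D = 0.32/481 = 6.65×10^-4
Haaland: f = 0.01921
h_f = f(L/D)V²/(2g) = 0.01921·(1740/0.481)·1.161²/(2·9.81) = 4.775 m

h_f ≈ 4.78 m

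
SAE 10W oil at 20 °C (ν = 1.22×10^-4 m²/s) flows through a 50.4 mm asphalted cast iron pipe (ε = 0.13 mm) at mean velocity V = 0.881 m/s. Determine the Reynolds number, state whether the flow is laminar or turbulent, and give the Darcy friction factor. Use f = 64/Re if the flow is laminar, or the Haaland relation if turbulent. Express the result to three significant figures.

Re = VD/ν = 0.8810·0.0504/1.22×10^-4 = 364
Re < 2300 → laminar → f = 64/Re = 0.1758

Re ≈ 364; laminar; f = 64/Re ≈ 0.176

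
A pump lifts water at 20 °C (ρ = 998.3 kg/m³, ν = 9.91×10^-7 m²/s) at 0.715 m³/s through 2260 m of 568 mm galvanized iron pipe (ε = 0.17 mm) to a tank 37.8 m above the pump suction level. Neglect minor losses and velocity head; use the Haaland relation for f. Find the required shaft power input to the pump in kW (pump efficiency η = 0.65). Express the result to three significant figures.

P_shaft ≈ 674 kW

V = 4Q/(πD²) = 2.822 m/s; Re = 1.62×10^6; ε/D = 2.99×10^-4; f = 0.01536
h_f = f(L/D)V²/2g = 24.81 m
Total head H = z + h_f = 37.8 + 24.81 = 62.61 m
P_hyd = ρgQH = 998.3·9.81·0.715·62.61 = 438.4 kW
P_shaft = P_hyd/η = 438.4/0.65 = 674.5 kW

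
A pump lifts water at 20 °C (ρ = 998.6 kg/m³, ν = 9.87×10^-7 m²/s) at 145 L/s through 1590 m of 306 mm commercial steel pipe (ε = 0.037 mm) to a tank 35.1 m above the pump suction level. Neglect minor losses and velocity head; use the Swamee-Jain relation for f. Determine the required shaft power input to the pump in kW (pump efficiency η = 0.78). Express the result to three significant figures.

V = 4Q/(πD²) = 1.972 m/s; Re = 6.11×10^5; ε/D = 1.21×10^-4; f = 0.01441
h_f = f(L/D)V²/2g = 14.83 m
Total head H = z + h_f = 35.1 + 14.83 = 49.93 m
P_hyd = ρgQH = 998.6·9.81·0.145·49.93 = 70.93 kW
P_shaft = P_hyd/η = 70.93/0.78 = 90.93 kW

P_shaft ≈ 90.9 kW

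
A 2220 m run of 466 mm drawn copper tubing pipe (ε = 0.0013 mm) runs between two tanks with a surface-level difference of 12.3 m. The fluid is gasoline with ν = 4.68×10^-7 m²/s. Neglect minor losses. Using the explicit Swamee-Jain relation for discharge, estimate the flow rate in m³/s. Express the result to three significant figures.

Swamee-Jain (Type II): Q = -0.965·√(gD⁵h_f/L)·ln[ε/(3.7D) + √(3.17ν²L/(gD³h_f))]
√(gD⁵h_f/L) = √(9.81·0.466⁵·12.3/2220) = 0.03456
ε/(3.7D) = 7.54×10^-7; √(3.17ν²L/(gD³h_f)) = 1.12×10^-5
Q = -0.965·0.03456·ln(1.199×10^-5) = 0.3779 m³/s
Check: V = 2.22 m/s, Re = 2.21×10^6, f = 0.01032, h_f = 12.3 m ≈ 12.3 m ✓

Q ≈ 0.378 m³/s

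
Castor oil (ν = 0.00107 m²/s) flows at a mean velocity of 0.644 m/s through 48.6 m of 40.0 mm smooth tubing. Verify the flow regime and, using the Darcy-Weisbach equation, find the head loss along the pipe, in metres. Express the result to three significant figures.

h_f ≈ 68.3 m

Re = VD/ν = 0.644·0.04000/0.00107 = 24.1 → laminar (Re < 2300)
f = 64/Re = 2.658
h_f = f(L/D)V²/(2g) = 2.658·(48.6/0.04000)·0.644²/(2·9.81) = 68.28 m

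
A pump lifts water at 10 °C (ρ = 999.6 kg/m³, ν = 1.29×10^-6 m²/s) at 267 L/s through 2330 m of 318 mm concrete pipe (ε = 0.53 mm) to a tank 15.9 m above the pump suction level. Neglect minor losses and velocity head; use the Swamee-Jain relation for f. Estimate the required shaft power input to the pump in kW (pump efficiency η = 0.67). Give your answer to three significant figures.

V = 4Q/(πD²) = 3.362 m/s; Re = 8.29×10^5; ε/D = 0.00167; f = 0.02267
h_f = f(L/D)V²/2g = 95.67 m
Total head H = z + h_f = 15.9 + 95.67 = 111.6 m
P_hyd = ρgQH = 999.6·9.81·0.267·111.6 = 292.1 kW
P_shaft = P_hyd/η = 292.1/0.67 = 436.0 kW

P_shaft ≈ 436 kW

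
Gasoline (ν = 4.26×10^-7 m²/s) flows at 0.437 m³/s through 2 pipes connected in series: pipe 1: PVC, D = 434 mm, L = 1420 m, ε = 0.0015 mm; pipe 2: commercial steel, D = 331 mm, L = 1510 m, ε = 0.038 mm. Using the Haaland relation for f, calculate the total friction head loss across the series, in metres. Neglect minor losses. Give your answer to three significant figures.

Pipe 1: V = 2.954 m/s, Re = 3.01×10^6, ε/D = 3.46×10^-6, f = 0.009832, h_1 = f(L/D)V²/2g = 14.31 m
Pipe 2: V = 5.079 m/s, Re = 3.95×10^6, ε/D = 1.15×10^-4, f = 0.01268, h_2 = f(L/D)V²/2g = 76.04 m
Series → Q common, losses add: H = Σh = 90.35 m

H ≈ 90.4 m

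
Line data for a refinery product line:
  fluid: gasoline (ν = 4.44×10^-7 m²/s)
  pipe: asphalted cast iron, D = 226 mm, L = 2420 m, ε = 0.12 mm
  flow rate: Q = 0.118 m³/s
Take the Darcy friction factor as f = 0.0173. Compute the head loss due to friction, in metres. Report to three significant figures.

V = 4Q/(πD²) = 4·0.118/(π·0.226²) = 2.942 m/s
h_f = f(L/D)V²/(2g) = 0.01730·(2420/0.226)·2.942²/(2·9.81) = 81.70 m

h_f ≈ 81.7 m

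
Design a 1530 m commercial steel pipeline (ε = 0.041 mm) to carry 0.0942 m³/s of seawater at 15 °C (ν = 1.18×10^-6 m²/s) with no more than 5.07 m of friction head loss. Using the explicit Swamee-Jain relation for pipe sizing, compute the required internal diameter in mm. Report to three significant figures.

D ≈ 326 mm

Swamee-Jain (Type III): D = 0.66·[ε^1.25·(LQ²/(gh_f))^4.75 + ν·Q^9.4·(L/(gh_f))^5.2]^0.04
LQ²/(gh_f) = 0.2730; L/(gh_f) = 30.76
Term 1 = ε^1.25·(…)^4.75 = 6.88×10^-9; Term 2 = ν·Q^9.4·(…)^5.2 = 1.46×10^-8
D = 0.66·(6.88×10^-9 + 1.46×10^-8)^0.04 = 0.3257 m = 326 mm
Check: V = 1.13 m/s, Re = 3.12×10^5, f = 0.01560, h_f = 4.77 m ≈ 5.07 m ✓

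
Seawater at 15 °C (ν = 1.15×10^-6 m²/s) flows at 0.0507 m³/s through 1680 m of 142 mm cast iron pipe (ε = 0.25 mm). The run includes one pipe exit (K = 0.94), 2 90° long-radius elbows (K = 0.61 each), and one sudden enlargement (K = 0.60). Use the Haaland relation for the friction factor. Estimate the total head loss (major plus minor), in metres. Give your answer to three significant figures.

H_L ≈ 144 m

V = 4Q/(πD²) = 3.201 m/s; V²/2g = 0.5224 m
Re = 3.95×10^5, ε/D = 0.00176 → f = 0.02313 (Haaland)
Major: h_f = f(L/D)·V²/2g = 0.02313·11831·0.5224 = 143.0 m
Minor: ΣK = 2.76; h_m = ΣK·V²/2g = 1.442 m
Total H_L = 143.0 + 1.442 = 144.4 m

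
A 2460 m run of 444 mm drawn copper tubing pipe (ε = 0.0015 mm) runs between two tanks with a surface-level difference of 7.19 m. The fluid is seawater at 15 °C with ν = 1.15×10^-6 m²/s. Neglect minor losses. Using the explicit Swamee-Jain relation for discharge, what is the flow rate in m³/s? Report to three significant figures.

Swamee-Jain (Type II): Q = -0.965·√(gD⁵h_f/L)·ln[ε/(3.7D) + √(3.17ν²L/(gD³h_f))]
√(gD⁵h_f/L) = √(9.81·0.444⁵·7.19/2460) = 0.02224
ε/(3.7D) = 9.13×10^-7; √(3.17ν²L/(gD³h_f)) = 4.09×10^-5
Q = -0.965·0.02224·ln(4.178×10^-5) = 0.2164 m³/s
Check: V = 1.40 m/s, Re = 5.40×10^5, f = 0.01297, h_f = 7.16 m ≈ 7.19 m ✓

Q ≈ 0.216 m³/s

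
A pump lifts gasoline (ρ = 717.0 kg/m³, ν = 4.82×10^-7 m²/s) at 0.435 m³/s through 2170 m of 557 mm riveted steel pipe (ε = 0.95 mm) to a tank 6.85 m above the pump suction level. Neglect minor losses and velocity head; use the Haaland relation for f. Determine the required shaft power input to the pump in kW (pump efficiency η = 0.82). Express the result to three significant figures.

V = 4Q/(πD²) = 1.785 m/s; Re = 2.06×10^6; ε/D = 0.00171; f = 0.02259
h_f = f(L/D)V²/2g = 14.30 m
Total head H = z + h_f = 6.85 + 14.30 = 21.15 m
P_hyd = ρgQH = 717.0·9.81·0.435·21.15 = 64.70 kW
P_shaft = P_hyd/η = 64.70/0.82 = 78.91 kW

P_shaft ≈ 78.9 kW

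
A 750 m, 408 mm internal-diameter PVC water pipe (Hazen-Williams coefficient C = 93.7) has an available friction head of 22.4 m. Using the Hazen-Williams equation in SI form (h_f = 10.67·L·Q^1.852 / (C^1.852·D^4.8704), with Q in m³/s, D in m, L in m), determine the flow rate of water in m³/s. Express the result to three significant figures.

Rearranging: Q = [h_f·C^1.852·D^4.8704 / (10.67·L)]^(1/1.852)
Q = [22.4·93.7^1.852·0.408^4.8704 / (10.67·750)]^0.540 = 0.3710 m³/s

Q ≈ 0.371 m³/s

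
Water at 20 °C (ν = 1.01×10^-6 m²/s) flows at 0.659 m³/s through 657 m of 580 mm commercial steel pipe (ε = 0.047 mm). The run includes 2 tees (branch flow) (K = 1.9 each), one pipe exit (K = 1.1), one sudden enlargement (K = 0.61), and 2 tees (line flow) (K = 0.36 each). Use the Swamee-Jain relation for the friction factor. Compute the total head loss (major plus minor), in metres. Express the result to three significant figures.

V = 4Q/(πD²) = 2.494 m/s; V²/2g = 0.3171 m
Re = 1.43×10^6, ε/D = 8.10×10^-5 → f = 0.01282 (Swamee-Jain)
Major: h_f = f(L/D)·V²/2g = 0.01282·1133·0.3171 = 4.606 m
Minor: ΣK = 6.23; h_m = ΣK·V²/2g = 1.975 m
Total H_L = 4.606 + 1.975 = 6.582 m

H_L ≈ 6.58 m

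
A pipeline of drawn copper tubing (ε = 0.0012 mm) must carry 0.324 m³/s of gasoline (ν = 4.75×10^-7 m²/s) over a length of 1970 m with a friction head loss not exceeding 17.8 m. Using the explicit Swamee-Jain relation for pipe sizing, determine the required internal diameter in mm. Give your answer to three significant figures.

D ≈ 400 mm

Swamee-Jain (Type III): D = 0.66·[ε^1.25·(LQ²/(gh_f))^4.75 + ν·Q^9.4·(L/(gh_f))^5.2]^0.04
LQ²/(gh_f) = 1.184; L/(gh_f) = 11.28
Term 1 = ε^1.25·(…)^4.75 = 8.87×10^-8; Term 2 = ν·Q^9.4·(…)^5.2 = 3.53×10^-6
D = 0.66·(8.87×10^-8 + 3.53×10^-6)^0.04 = 0.3999 m = 400 mm
Check: V = 2.58 m/s, Re = 2.17×10^6, f = 0.01035, h_f = 17.3 m ≈ 17.8 m ✓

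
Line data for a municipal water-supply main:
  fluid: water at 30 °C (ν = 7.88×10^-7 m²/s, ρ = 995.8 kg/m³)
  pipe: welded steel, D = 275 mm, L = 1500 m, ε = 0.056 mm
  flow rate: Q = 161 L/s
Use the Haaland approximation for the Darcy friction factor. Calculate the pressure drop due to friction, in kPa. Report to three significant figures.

V = 4Q/(πD²) = 4·0.161/(π·0.275²) = 2.711 m/s
Re = VD/ν = 2.711·0.275/7.88×10^-7 = 9.46×10^5 → turbulent
ε/D = 0.056/275 = 2.04×10^-4
Haaland: f = 0.01468
h_f = f(L/D)V²/(2g) = 0.01468·(1500/0.275)·2.711²/(2·9.81) = 29.99 m
Δp = ρg·h_f = 995.8·9.81·29.99 = 293.0 kPa

Δp ≈ 293 kPa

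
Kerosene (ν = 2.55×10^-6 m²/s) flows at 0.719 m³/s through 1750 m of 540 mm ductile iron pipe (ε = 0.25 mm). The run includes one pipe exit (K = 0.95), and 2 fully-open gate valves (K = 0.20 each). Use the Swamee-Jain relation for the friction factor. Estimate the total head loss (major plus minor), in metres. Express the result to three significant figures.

V = 4Q/(πD²) = 3.139 m/s; V²/2g = 0.5023 m
Re = 6.65×10^5, ε/D = 4.63×10^-4 → f = 0.01730 (Swamee-Jain)
Major: h_f = f(L/D)·V²/2g = 0.01730·3241·0.5023 = 28.17 m
Minor: ΣK = 1.35; h_m = ΣK·V²/2g = 0.6782 m
Total H_L = 28.17 + 0.6782 = 28.85 m

H_L ≈ 28.8 m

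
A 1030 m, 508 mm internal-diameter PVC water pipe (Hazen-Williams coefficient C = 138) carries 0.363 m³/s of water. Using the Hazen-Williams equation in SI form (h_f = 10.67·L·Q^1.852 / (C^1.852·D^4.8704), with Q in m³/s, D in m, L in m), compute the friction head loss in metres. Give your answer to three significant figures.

h_f = 10.67·1030·0.363^1.852 / (138^1.852·0.508^4.8704) = 4.960 m

h_f ≈ 4.96 m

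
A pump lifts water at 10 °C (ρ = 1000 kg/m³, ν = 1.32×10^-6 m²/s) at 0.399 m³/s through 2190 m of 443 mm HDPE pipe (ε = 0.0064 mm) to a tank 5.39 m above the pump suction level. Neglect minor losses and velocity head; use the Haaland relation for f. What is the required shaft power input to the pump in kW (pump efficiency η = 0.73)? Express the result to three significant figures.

V = 4Q/(πD²) = 2.589 m/s; Re = 8.69×10^5; ε/D = 1.44×10^-5; f = 0.01211
h_f = f(L/D)V²/2g = 20.44 m
Total head H = z + h_f = 5.39 + 20.44 = 25.83 m
P_hyd = ρgQH = 1000·9.81·0.399·25.83 = 101.1 kW
P_shaft = P_hyd/η = 101.1/0.73 = 138.5 kW

P_shaft ≈ 139 kW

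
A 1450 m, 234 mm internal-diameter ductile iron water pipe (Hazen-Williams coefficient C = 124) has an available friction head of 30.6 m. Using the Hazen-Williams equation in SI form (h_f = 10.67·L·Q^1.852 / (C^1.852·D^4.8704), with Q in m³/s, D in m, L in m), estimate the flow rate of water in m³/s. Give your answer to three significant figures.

Rearranging: Q = [h_f·C^1.852·D^4.8704 / (10.67·L)]^(1/1.852)
Q = [30.6·124^1.852·0.234^4.8704 / (10.67·1450)]^0.540 = 0.09433 m³/s

Q ≈ 0.0943 m³/s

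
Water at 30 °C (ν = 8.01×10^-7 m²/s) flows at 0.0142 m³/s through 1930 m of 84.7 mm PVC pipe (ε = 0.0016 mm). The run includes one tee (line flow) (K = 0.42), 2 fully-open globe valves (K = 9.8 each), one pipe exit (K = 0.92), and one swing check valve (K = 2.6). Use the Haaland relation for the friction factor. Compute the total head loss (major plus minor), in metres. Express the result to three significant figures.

H_L ≈ 117 m

V = 4Q/(πD²) = 2.520 m/s; V²/2g = 0.3237 m
Re = 2.66×10^5, ε/D = 1.89×10^-5 → f = 0.01481 (Haaland)
Major: h_f = f(L/D)·V²/2g = 0.01481·22786·0.3237 = 109.2 m
Minor: ΣK = 23.5; h_m = ΣK·V²/2g = 7.620 m
Total H_L = 109.2 + 7.620 = 116.9 m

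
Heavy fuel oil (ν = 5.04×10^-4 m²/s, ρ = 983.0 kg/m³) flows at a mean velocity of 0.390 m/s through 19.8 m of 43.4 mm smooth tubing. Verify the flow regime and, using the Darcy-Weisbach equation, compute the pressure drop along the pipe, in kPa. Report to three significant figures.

Δp ≈ 65.0 kPa

Re = VD/ν = 0.390·0.04340/5.04×10^-4 = 33.6 → laminar (Re < 2300)
f = 64/Re = 1.906
h_f = f(L/D)V²/(2g) = 1.906·(19.8/0.04340)·0.390²/(2·9.81) = 6.740 m
Δp = ρg·h_f = 983.0·9.81·6.740 = 65.00 kPa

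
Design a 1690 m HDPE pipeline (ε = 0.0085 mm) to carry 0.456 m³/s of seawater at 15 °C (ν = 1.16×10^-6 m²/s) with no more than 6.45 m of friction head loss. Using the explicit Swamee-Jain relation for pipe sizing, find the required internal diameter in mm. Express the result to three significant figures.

Swamee-Jain (Type III): D = 0.66·[ε^1.25·(LQ²/(gh_f))^4.75 + ν·Q^9.4·(L/(gh_f))^5.2]^0.04
LQ²/(gh_f) = 5.554; L/(gh_f) = 26.71
Term 1 = ε^1.25·(…)^4.75 = 0.00158; Term 2 = ν·Q^9.4·(…)^5.2 = 0.0189
D = 0.66·(0.00158 + 0.0189)^0.04 = 0.5650 m = 565 mm
Check: V = 1.82 m/s, Re = 8.86×10^5, f = 0.01219, h_f = 6.15 m ≈ 6.45 m ✓

D ≈ 565 mm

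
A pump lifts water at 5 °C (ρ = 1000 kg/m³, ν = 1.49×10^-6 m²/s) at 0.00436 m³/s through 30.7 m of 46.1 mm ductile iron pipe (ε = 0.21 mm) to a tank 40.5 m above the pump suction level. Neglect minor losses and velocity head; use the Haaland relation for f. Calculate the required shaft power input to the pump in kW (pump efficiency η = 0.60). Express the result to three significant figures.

V = 4Q/(πD²) = 2.612 m/s; Re = 8.08×10^4; ε/D = 0.00456; f = 0.03070
h_f = f(L/D)V²/2g = 7.109 m
Total head H = z + h_f = 40.5 + 7.109 = 47.61 m
P_hyd = ρgQH = 1000·9.81·0.00436·47.61 = 2.036 kW
P_shaft = P_hyd/η = 2.036/0.60 = 3.394 kW

P_shaft ≈ 3.39 kW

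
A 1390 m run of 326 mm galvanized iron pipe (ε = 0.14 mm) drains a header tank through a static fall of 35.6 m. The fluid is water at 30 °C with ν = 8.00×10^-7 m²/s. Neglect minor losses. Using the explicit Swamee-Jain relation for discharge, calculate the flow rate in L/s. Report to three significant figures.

Swamee-Jain (Type II): Q = -0.965·√(gD⁵h_f/L)·ln[ε/(3.7D) + √(3.17ν²L/(gD³h_f))]
√(gD⁵h_f/L) = √(9.81·0.326⁵·35.6/1390) = 0.03042
ε/(3.7D) = 1.16×10^-4; √(3.17ν²L/(gD³h_f)) = 1.53×10^-5
Q = -0.965·0.03042·ln(1.313×10^-4) = 0.2623 m³/s
Check: V = 3.14 m/s, Re = 1.28×10^6, f = 0.01668, h_f = 35.8 m ≈ 35.6 m ✓

Q ≈ 262 L/s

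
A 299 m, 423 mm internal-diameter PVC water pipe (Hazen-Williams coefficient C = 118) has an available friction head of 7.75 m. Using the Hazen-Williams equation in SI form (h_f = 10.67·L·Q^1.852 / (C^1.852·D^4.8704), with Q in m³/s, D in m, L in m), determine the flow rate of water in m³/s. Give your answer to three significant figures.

Q ≈ 0.476 m³/s

Rearranging: Q = [h_f·C^1.852·D^4.8704 / (10.67·L)]^(1/1.852)
Q = [7.75·118^1.852·0.423^4.8704 / (10.67·299)]^0.540 = 0.4759 m³/s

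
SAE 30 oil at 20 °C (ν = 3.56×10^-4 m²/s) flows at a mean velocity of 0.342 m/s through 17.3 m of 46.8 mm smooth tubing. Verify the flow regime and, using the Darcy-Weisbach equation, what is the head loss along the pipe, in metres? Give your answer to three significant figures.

h_f ≈ 3.14 m

Re = VD/ν = 0.342·0.04680/3.56×10^-4 = 45.0 → laminar (Re < 2300)
f = 64/Re = 1.424
h_f = f(L/D)V²/(2g) = 1.424·(17.3/0.04680)·0.342²/(2·9.81) = 3.137 m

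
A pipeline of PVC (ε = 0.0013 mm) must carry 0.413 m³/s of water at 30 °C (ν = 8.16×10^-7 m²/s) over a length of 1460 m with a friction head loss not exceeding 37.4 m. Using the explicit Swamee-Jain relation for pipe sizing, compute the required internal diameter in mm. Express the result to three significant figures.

D ≈ 360 mm

Swamee-Jain (Type III): D = 0.66·[ε^1.25·(LQ²/(gh_f))^4.75 + ν·Q^9.4·(L/(gh_f))^5.2]^0.04
LQ²/(gh_f) = 0.6788; L/(gh_f) = 3.979
Term 1 = ε^1.25·(…)^4.75 = 6.97×10^-9; Term 2 = ν·Q^9.4·(…)^5.2 = 2.63×10^-7
D = 0.66·(6.97×10^-9 + 2.63×10^-7)^0.04 = 0.3604 m = 360 mm
Check: V = 4.05 m/s, Re = 1.79×10^6, f = 0.01068, h_f = 36.1 m ≈ 37.4 m ✓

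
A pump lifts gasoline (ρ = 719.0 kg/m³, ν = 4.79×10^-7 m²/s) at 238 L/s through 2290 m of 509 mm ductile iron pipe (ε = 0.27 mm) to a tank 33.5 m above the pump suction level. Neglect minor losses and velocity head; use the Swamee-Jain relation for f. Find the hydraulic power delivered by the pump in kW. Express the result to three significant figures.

V = 4Q/(πD²) = 1.170 m/s; Re = 1.24×10^6; ε/D = 5.30×10^-4; f = 0.01740
h_f = f(L/D)V²/2g = 5.460 m
Total head H = z + h_f = 33.5 + 5.460 = 38.96 m
P_hyd = ρgQH = 719.0·9.81·0.238·38.96 = 65.40 kW

P_hyd ≈ 65.4 kW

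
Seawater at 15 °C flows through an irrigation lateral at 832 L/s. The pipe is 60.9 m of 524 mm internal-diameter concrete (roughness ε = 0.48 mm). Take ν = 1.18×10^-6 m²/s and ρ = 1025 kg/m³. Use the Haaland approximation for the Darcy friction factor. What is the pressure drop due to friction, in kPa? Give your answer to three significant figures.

V = 4Q/(πD²) = 4·0.832/(π·0.524²) = 3.858 m/s
Re = VD/ν = 3.858·0.524/1.18×10^-6 = 1.71×10^6 → turbulent
ε/D = 0.48/524 = 9.16×10^-4
Haaland: f = 0.01943
h_f = f(L/D)V²/(2g) = 0.01943·(60.9/0.524)·3.858²/(2·9.81) = 1.713 m
Δp = ρg·h_f = 1025·9.81·1.713 = 17.23 kPa

Δp ≈ 17.2 kPa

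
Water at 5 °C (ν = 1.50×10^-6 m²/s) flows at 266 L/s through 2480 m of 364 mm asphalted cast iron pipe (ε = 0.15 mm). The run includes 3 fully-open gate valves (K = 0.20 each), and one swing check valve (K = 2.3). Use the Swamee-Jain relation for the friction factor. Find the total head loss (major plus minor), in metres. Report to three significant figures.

V = 4Q/(πD²) = 2.556 m/s; V²/2g = 0.3330 m
Re = 6.20×10^5, ε/D = 4.12×10^-4 → f = 0.01701 (Swamee-Jain)
Major: h_f = f(L/D)·V²/2g = 0.01701·6813·0.3330 = 38.59 m
Minor: ΣK = 2.90; h_m = ΣK·V²/2g = 0.9658 m
Total H_L = 38.59 + 0.9658 = 39.55 m

H_L ≈ 39.6 m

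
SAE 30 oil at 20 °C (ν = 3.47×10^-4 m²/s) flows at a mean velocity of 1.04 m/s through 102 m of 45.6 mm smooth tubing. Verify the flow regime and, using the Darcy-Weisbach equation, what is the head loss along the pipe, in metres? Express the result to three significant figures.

Re = VD/ν = 1.04·0.04560/3.47×10^-4 = 137 → laminar (Re < 2300)
f = 64/Re = 0.4683
h_f = f(L/D)V²/(2g) = 0.4683·(102/0.04560)·1.04²/(2·9.81) = 57.74 m

h_f ≈ 57.7 m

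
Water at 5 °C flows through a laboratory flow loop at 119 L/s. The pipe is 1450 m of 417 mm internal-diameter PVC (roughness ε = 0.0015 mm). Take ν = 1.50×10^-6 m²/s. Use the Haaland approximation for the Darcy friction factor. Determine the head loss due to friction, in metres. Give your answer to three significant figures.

V = 4Q/(πD²) = 4·0.119/(π·0.417²) = 0.8713 m/s
Re = VD/ν = 0.8713·0.417/1.50×10^-6 = 2.42×10^5 → turbulent
ε/D = 0.0015/417 = 3.60×10^-6
Haaland: f = 0.01496
h_f = f(L/D)V²/(2g) = 0.01496·(1450/0.417)·0.8713²/(2·9.81) = 2.013 m

h_f ≈ 2.01 m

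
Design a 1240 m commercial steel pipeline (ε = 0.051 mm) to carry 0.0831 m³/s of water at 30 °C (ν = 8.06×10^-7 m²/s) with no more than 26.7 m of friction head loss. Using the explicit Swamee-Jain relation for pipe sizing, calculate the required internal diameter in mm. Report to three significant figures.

Swamee-Jain (Type III): D = 0.66·[ε^1.25·(LQ²/(gh_f))^4.75 + ν·Q^9.4·(L/(gh_f))^5.2]^0.04
LQ²/(gh_f) = 0.03269; L/(gh_f) = 4.734
Term 1 = ε^1.25·(…)^4.75 = 3.79×10^-13; Term 2 = ν·Q^9.4·(…)^5.2 = 1.83×10^-13
D = 0.66·(3.79×10^-13 + 1.83×10^-13)^0.04 = 0.2136 m = 214 mm
Check: V = 2.32 m/s, Re = 6.15×10^5, f = 0.01562, h_f = 24.9 m ≈ 26.7 m ✓

D ≈ 214 mm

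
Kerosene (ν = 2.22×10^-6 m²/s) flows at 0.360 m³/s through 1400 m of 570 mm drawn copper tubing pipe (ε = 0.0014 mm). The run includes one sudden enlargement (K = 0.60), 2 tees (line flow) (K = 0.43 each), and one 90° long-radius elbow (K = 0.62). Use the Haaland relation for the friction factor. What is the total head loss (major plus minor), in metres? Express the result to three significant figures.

V = 4Q/(πD²) = 1.411 m/s; V²/2g = 0.1014 m
Re = 3.62×10^5, ε/D = 2.46×10^-6 → f = 0.01387 (Haaland)
Major: h_f = f(L/D)·V²/2g = 0.01387·2456·0.1014 = 3.456 m
Minor: ΣK = 2.08; h_m = ΣK·V²/2g = 0.2110 m
Total H_L = 3.456 + 0.2110 = 3.667 m

H_L ≈ 3.67 m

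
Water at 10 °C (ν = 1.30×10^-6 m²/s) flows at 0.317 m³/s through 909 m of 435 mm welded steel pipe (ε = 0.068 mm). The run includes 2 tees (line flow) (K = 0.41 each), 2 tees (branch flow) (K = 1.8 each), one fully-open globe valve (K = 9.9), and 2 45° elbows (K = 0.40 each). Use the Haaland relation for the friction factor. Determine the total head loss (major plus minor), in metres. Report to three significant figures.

V = 4Q/(πD²) = 2.133 m/s; V²/2g = 0.2319 m
Re = 7.14×10^5, ε/D = 1.56×10^-4 → f = 0.01442 (Haaland)
Major: h_f = f(L/D)·V²/2g = 0.01442·2090·0.2319 = 6.987 m
Minor: ΣK = 15.1; h_m = ΣK·V²/2g = 3.506 m
Total H_L = 6.987 + 3.506 = 10.49 m

H_L ≈ 10.5 m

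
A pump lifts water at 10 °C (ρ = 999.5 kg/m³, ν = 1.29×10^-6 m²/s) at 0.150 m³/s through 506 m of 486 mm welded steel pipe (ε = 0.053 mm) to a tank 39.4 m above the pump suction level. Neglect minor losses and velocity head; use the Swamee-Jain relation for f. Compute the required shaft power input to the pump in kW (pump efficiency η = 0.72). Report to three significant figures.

P_shaft ≈ 81.6 kW

V = 4Q/(πD²) = 0.8086 m/s; Re = 3.05×10^5; ε/D = 1.09×10^-4; f = 0.01549
h_f = f(L/D)V²/2g = 0.5374 m
Total head H = z + h_f = 39.4 + 0.5374 = 39.94 m
P_hyd = ρgQH = 999.5·9.81·0.150·39.94 = 58.74 kW
P_shaft = P_hyd/η = 58.74/0.72 = 81.58 kW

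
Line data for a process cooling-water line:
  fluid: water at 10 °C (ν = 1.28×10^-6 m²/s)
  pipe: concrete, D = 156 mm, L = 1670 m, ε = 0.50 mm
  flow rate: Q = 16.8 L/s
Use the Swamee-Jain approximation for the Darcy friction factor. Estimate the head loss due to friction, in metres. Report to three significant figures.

V = 4Q/(πD²) = 4·0.0168/(π·0.156²) = 0.8790 m/s
Re = VD/ν = 0.8790·0.156/1.28×10^-6 = 1.07×10^5 → turbulent
ε/D = 0.50/156 = 0.00321
Swamee-Jain: f = 0.02807
h_f = f(L/D)V²/(2g) = 0.02807·(1670/0.156)·0.8790²/(2·9.81) = 11.83 m

h_f ≈ 11.8 m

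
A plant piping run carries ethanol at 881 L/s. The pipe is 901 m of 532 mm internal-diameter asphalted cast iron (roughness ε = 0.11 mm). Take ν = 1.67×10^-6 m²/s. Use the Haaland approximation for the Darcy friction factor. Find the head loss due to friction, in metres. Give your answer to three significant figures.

h_f ≈ 19.7 m

V = 4Q/(πD²) = 4·0.881/(π·0.532²) = 3.963 m/s
Re = VD/ν = 3.963·0.532/1.67×10^-6 = 1.26×10^6 → turbulent
ε/D = 0.11/532 = 2.07×10^-4
Haaland: f = 0.01452
h_f = f(L/D)V²/(2g) = 0.01452·(901/0.532)·3.963²/(2·9.81) = 19.68 m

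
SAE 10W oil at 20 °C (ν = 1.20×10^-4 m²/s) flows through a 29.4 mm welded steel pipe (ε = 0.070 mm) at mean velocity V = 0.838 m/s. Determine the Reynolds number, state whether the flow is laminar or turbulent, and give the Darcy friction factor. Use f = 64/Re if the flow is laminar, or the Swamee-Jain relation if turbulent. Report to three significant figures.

Re ≈ 205; laminar; f = 64/Re ≈ 0.312

Re = VD/ν = 0.8380·0.0294/1.20×10^-4 = 205
Re < 2300 → laminar → f = 64/Re = 0.3117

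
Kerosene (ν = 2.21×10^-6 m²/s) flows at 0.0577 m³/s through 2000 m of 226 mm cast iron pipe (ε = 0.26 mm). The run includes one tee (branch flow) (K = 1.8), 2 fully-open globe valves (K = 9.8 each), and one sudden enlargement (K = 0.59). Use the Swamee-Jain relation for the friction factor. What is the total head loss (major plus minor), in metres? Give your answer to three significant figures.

V = 4Q/(πD²) = 1.438 m/s; V²/2g = 0.1054 m
Re = 1.47×10^5, ε/D = 0.00115 → f = 0.02218 (Swamee-Jain)
Major: h_f = f(L/D)·V²/2g = 0.02218·8850·0.1054 = 20.70 m
Minor: ΣK = 22.0; h_m = ΣK·V²/2g = 2.319 m
Total H_L = 20.70 + 2.319 = 23.02 m

H_L ≈ 23.0 m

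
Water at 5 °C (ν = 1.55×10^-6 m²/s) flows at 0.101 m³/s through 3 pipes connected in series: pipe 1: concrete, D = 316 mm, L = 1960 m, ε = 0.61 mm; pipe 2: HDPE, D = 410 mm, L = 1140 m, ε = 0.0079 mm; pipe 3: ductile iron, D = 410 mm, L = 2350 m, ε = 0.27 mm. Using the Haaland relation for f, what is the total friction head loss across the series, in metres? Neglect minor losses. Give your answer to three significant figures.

Pipe 1: V = 1.288 m/s, Re = 2.63×10^5, ε/D = 0.00193, f = 0.02387, h_1 = f(L/D)V²/2g = 12.51 m
Pipe 2: V = 0.7650 m/s, Re = 2.02×10^5, ε/D = 1.93×10^-5, f = 0.01558, h_2 = f(L/D)V²/2g = 1.293 m
Pipe 3: V = 0.7650 m/s, Re = 2.02×10^5, ε/D = 6.59×10^-4, f = 0.01941, h_3 = f(L/D)V²/2g = 3.319 m
Series → Q common, losses add: H = Σh = 17.12 m

H ≈ 17.1 m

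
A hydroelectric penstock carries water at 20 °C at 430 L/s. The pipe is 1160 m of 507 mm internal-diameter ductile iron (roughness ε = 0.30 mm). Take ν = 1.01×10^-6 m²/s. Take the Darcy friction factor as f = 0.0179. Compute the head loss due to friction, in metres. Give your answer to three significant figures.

V = 4Q/(πD²) = 4·0.430/(π·0.507²) = 2.130 m/s
h_f = f(L/D)V²/(2g) = 0.01790·(1160/0.507)·2.130²/(2·9.81) = 9.470 m

h_f ≈ 9.47 m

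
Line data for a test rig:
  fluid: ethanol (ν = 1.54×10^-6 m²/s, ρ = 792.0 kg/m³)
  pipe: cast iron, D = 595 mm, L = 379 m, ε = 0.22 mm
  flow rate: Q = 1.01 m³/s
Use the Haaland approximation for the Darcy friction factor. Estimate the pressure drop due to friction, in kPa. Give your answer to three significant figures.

Δp ≈ 53.4 kPa

V = 4Q/(πD²) = 4·1.01/(π·0.595²) = 3.632 m/s
Re = VD/ν = 3.632·0.595/1.54×10^-6 = 1.40×10^6 → turbulent
ε/D = 0.22/595 = 3.70×10^-4
Haaland: f = 0.01605
h_f = f(L/D)V²/(2g) = 0.01605·(379/0.595)·3.632²/(2·9.81) = 6.876 m
Δp = ρg·h_f = 792.0·9.81·6.876 = 53.42 kPa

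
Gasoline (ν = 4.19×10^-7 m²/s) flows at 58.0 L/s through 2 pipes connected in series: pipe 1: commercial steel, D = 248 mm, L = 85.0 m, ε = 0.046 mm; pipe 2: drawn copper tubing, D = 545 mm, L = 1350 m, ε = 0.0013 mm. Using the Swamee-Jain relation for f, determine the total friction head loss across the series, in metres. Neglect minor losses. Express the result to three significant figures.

H ≈ 0.487 m

Pipe 1: V = 1.201 m/s, Re = 7.11×10^5, ε/D = 1.85×10^-4, f = 0.01494, h_1 = f(L/D)V²/2g = 0.3763 m
Pipe 2: V = 0.2486 m/s, Re = 3.23×10^5, ε/D = 2.39×10^-6, f = 0.01420, h_2 = f(L/D)V²/2g = 0.1108 m
Series → Q common, losses add: H = Σh = 0.4872 m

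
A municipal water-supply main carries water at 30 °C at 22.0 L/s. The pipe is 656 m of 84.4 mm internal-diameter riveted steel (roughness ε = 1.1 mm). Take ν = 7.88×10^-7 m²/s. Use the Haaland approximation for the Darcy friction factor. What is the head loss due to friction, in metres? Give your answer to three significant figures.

h_f ≈ 256 m

V = 4Q/(πD²) = 4·0.0220/(π·0.0844²) = 3.932 m/s
Re = VD/ν = 3.932·0.0844/7.88×10^-7 = 4.21×10^5 → turbulent
ε/D = 1.1/84.4 = 0.0130
Haaland: f = 0.04174
h_f = f(L/D)V²/(2g) = 0.04174·(656/0.0844)·3.932²/(2·9.81) = 255.7 m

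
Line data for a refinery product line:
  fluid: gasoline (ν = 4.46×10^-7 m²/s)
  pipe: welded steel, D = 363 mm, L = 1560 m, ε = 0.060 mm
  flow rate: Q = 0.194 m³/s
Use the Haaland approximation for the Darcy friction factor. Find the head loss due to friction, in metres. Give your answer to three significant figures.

V = 4Q/(πD²) = 4·0.194/(π·0.363²) = 1.875 m/s
Re = VD/ν = 1.875·0.363/4.46×10^-7 = 1.53×10^6 → turbulent
ε/D = 0.060/363 = 1.65×10^-4
Haaland: f = 0.01390
h_f = f(L/D)V²/(2g) = 0.01390·(1560/0.363)·1.875²/(2·9.81) = 10.70 m

h_f ≈ 10.7 m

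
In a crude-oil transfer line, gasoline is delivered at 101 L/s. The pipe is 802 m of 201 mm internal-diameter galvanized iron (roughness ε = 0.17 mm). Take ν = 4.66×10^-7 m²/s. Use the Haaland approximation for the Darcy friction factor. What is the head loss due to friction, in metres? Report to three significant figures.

V = 4Q/(πD²) = 4·0.101/(π·0.201²) = 3.183 m/s
Re = VD/ν = 3.183·0.201/4.66×10^-7 = 1.37×10^6 → turbulent
ε/D = 0.17/201 = 8.46×10^-4
Haaland: f = 0.01912
h_f = f(L/D)V²/(2g) = 0.01912·(802/0.201)·3.183²/(2·9.81) = 39.39 m

h_f ≈ 39.4 m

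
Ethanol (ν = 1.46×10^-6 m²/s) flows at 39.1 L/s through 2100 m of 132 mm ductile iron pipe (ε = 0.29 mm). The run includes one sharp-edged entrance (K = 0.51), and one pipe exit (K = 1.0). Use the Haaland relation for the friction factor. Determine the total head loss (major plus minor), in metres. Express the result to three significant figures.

H_L ≈ 164 m

V = 4Q/(πD²) = 2.857 m/s; V²/2g = 0.4161 m
Re = 2.58×10^5, ε/D = 0.00220 → f = 0.02464 (Haaland)
Major: h_f = f(L/D)·V²/2g = 0.02464·15909·0.4161 = 163.1 m
Minor: ΣK = 1.51; h_m = ΣK·V²/2g = 0.6283 m
Total H_L = 163.1 + 0.6283 = 163.7 m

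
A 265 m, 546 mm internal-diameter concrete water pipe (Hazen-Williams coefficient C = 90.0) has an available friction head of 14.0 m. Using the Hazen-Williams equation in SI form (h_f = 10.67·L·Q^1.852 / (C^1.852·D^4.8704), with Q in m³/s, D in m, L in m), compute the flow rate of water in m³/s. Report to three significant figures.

Q ≈ 1.04 m³/s

Rearranging: Q = [h_f·C^1.852·D^4.8704 / (10.67·L)]^(1/1.852)
Q = [14.0·90.0^1.852·0.546^4.8704 / (10.67·265)]^0.540 = 1.043 m³/s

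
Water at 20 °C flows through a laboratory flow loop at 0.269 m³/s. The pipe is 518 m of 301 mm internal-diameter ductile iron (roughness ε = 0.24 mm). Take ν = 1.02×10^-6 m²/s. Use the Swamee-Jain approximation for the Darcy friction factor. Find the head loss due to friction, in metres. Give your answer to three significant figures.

h_f ≈ 23.8 m

V = 4Q/(πD²) = 4·0.269/(π·0.301²) = 3.780 m/s
Re = VD/ν = 3.780·0.301/1.02×10^-6 = 1.12×10^6 → turbulent
ε/D = 0.24/301 = 7.97×10^-4
Swamee-Jain: f = 0.01901
h_f = f(L/D)V²/(2g) = 0.01901·(518/0.301)·3.780²/(2·9.81) = 23.83 m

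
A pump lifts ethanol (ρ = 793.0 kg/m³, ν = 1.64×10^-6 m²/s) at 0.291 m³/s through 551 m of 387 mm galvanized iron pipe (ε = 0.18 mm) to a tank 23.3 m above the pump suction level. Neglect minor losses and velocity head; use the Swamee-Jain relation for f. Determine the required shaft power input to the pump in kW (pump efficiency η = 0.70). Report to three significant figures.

P_shaft ≈ 100 kW

V = 4Q/(πD²) = 2.474 m/s; Re = 5.84×10^5; ε/D = 4.65×10^-4; f = 0.01742
h_f = f(L/D)V²/2g = 7.737 m
Total head H = z + h_f = 23.3 + 7.737 = 31.04 m
P_hyd = ρgQH = 793.0·9.81·0.291·31.04 = 70.26 kW
P_shaft = P_hyd/η = 70.26/0.70 = 100.4 kW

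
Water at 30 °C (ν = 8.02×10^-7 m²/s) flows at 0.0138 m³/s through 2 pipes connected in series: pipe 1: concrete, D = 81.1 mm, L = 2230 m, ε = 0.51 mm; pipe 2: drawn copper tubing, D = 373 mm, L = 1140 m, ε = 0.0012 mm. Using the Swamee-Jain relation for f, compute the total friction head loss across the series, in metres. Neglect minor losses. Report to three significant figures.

Pipe 1: V = 2.671 m/s, Re = 2.70×10^5, ε/D = 0.00629, f = 0.03303, h_1 = f(L/D)V²/2g = 330.4 m
Pipe 2: V = 0.1263 m/s, Re = 5.87×10^4, ε/D = 3.22×10^-6, f = 0.02004, h_2 = f(L/D)V²/2g = 0.04979 m
Series → Q common, losses add: H = Σh = 330.4 m

H ≈ 330 m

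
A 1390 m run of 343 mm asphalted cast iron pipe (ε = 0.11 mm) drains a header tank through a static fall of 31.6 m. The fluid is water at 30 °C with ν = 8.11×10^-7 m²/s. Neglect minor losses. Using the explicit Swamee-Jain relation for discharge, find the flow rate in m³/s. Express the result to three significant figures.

Swamee-Jain (Type II): Q = -0.965·√(gD⁵h_f/L)·ln[ε/(3.7D) + √(3.17ν²L/(gD³h_f))]
√(gD⁵h_f/L) = √(9.81·0.343⁵·31.6/1390) = 0.03254
ε/(3.7D) = 8.67×10^-5; √(3.17ν²L/(gD³h_f)) = 1.52×10^-5
Q = -0.965·0.03254·ln(1.019×10^-4) = 0.2886 m³/s
Check: V = 3.12 m/s, Re = 1.32×10^6, f = 0.01577, h_f = 31.8 m ≈ 31.6 m ✓

Q ≈ 0.289 m³/s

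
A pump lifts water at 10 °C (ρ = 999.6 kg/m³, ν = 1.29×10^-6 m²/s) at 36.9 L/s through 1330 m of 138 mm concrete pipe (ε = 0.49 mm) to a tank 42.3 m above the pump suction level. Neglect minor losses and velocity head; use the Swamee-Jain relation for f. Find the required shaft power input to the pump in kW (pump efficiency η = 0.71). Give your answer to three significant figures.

P_shaft ≈ 64.3 kW

V = 4Q/(πD²) = 2.467 m/s; Re = 2.64×10^5; ε/D = 0.00355; f = 0.02806
h_f = f(L/D)V²/2g = 83.89 m
Total head H = z + h_f = 42.3 + 83.89 = 126.2 m
P_hyd = ρgQH = 999.6·9.81·0.0369·126.2 = 45.66 kW
P_shaft = P_hyd/η = 45.66/0.71 = 64.31 kW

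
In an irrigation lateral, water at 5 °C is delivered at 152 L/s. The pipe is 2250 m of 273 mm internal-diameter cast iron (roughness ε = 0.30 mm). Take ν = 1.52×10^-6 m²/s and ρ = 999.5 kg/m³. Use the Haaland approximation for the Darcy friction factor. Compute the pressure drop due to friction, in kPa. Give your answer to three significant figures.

Δp ≈ 574 kPa

V = 4Q/(πD²) = 4·0.152/(π·0.273²) = 2.597 m/s
Re = VD/ν = 2.597·0.273/1.52×10^-6 = 4.66×10^5 → turbulent
ε/D = 0.30/273 = 0.00110
Haaland: f = 0.02066
h_f = f(L/D)V²/(2g) = 0.02066·(2250/0.273)·2.597²/(2·9.81) = 58.51 m
Δp = ρg·h_f = 999.5·9.81·58.51 = 573.7 kPa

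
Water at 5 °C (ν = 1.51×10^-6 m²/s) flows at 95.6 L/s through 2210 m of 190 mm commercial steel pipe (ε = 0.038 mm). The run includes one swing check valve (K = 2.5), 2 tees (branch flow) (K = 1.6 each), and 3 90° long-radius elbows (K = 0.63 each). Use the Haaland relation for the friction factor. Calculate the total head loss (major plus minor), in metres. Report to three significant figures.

V = 4Q/(πD²) = 3.372 m/s; V²/2g = 0.5795 m
Re = 4.24×10^5, ε/D = 2.00×10^-4 → f = 0.01551 (Haaland)
Major: h_f = f(L/D)·V²/2g = 0.01551·11632·0.5795 = 104.5 m
Minor: ΣK = 7.59; h_m = ΣK·V²/2g = 4.398 m
Total H_L = 104.5 + 4.398 = 108.9 m

H_L ≈ 109 m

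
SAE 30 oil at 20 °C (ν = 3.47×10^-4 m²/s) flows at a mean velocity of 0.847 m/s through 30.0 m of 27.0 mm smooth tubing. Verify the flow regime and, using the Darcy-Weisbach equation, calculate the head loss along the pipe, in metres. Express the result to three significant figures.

h_f ≈ 39.5 m

Re = VD/ν = 0.847·0.02700/3.47×10^-4 = 65.9 → laminar (Re < 2300)
f = 64/Re = 0.9711
h_f = f(L/D)V²/(2g) = 0.9711·(30.0/0.02700)·0.847²/(2·9.81) = 39.45 m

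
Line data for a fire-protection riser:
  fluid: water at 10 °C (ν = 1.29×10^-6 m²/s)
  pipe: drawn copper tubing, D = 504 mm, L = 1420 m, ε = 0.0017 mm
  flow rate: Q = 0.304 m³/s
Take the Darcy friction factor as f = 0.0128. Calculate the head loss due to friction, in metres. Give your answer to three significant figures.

h_f ≈ 4.27 m

V = 4Q/(πD²) = 4·0.304/(π·0.504²) = 1.524 m/s
h_f = f(L/D)V²/(2g) = 0.01280·(1420/0.504)·1.524²/(2·9.81) = 4.268 m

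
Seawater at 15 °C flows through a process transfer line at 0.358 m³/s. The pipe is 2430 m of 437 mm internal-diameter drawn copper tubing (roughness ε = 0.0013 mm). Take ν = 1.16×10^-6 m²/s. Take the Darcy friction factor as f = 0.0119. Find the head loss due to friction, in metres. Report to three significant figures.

V = 4Q/(πD²) = 4·0.358/(π·0.437²) = 2.387 m/s
h_f = f(L/D)V²/(2g) = 0.01190·(2430/0.437)·2.387²/(2·9.81) = 19.21 m

h_f ≈ 19.2 m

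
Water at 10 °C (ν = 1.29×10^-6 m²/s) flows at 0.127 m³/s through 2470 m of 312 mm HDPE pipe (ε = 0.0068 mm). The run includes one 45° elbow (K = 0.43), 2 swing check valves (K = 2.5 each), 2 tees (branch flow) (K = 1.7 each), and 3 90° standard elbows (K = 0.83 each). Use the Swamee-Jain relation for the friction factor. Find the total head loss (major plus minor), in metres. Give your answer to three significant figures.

V = 4Q/(πD²) = 1.661 m/s; V²/2g = 0.1406 m
Re = 4.02×10^5, ε/D = 2.18×10^-5 → f = 0.01392 (Swamee-Jain)
Major: h_f = f(L/D)·V²/2g = 0.01392·7917·0.1406 = 15.50 m
Minor: ΣK = 11.3; h_m = ΣK·V²/2g = 1.592 m
Total H_L = 15.50 + 1.592 = 17.09 m

H_L ≈ 17.1 m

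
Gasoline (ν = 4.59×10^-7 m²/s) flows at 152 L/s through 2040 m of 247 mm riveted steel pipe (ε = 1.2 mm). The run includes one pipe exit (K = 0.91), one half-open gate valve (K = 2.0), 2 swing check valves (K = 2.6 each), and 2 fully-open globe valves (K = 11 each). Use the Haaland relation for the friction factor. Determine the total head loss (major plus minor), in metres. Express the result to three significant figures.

V = 4Q/(πD²) = 3.172 m/s; V²/2g = 0.5129 m
Re = 1.71×10^6, ε/D = 0.00486 → f = 0.03022 (Haaland)
Major: h_f = f(L/D)·V²/2g = 0.03022·8259·0.5129 = 128.0 m
Minor: ΣK = 30.1; h_m = ΣK·V²/2g = 15.44 m
Total H_L = 128.0 + 15.44 = 143.4 m

H_L ≈ 143 m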